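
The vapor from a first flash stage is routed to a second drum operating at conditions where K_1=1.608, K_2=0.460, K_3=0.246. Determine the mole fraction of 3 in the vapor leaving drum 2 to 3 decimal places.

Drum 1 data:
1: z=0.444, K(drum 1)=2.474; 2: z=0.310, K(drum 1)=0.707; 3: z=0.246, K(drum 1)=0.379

Drum 1:
Iterate (Newton) starting at ψ₁ = 0.32:
  ψ₁ = 0.320: g = 0.1538, g' = -0.626 → ψ₁ = 0.566
  ψ₁ = 0.566: g = 0.0124, g' = -0.551 → ψ₁ = 0.588
Converged at ψ₁ = 0.588.
Drum-1 compositions:
  1: x = 0.238, y = 0.588
  2: x = 0.375, y = 0.265
  3: x = 0.388, y = 0.147
Drum-2 feed = drum-1 vapor: z₂ = (0.5883, 0.2648, 0.1469).
Drum 2:
Rachford–Rice: g(ψ₂) = Σ zᵢ(Kᵢ−1)/(1+ψ₂(Kᵢ−1)) = 0.
g(0) = ΣzᵢKᵢ − 1 = 0.104 and g(1) = 1 − Σzᵢ/Kᵢ = -0.539, so a root lies in (0, 1).
Newton iteration, ψ₂⁰ = 0.5:
  ψ₂ = 0.500: g = -0.0994, g' = -0.488 → ψ₂ = 0.296
  ψ₂ = 0.296: g = -0.0098, g' = -0.404 → ψ₂ = 0.272
Converged at ψ₂ = 0.272.
  1: x = 0.505, y = 0.812
  2: x = 0.310, y = 0.143
  3: x = 0.185, y = 0.045

y_3 (drum 2) = 0.045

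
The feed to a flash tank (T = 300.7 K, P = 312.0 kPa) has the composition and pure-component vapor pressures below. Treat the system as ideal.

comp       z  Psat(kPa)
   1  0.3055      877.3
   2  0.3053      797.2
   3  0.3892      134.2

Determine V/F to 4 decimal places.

Raoult's law: Kᵢ = Pᵢˢᵃᵗ/P = Pᵢˢᵃᵗ/312.0.
  K_1 = 877.3/312.0 = 2.811859, K_2 = 797.2/312.0 = 2.555128, K_3 = 134.2/312.0 = 0.430128
Newton–Raphson from V/F = 0.5:
  V/F = 0.5000: g = 0.24734, g' = -0.7570 → V/F = 0.8268
  V/F = 0.8268: g = 0.00992, g' = -0.7540 → V/F = 0.8399
  V/F = 0.8399: g = -0.00005, g' = -0.7615 → V/F = 0.8398
Converged at V/F = 0.8398.

V/F = 0.8398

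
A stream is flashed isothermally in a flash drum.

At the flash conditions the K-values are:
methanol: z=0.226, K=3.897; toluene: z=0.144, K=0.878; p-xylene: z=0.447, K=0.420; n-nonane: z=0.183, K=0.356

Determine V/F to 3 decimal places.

Rachford–Rice: g(V/F) = Σ zᵢ(Kᵢ−1)/(1+V/F(Kᵢ−1)) = 0.
Feasibility: ΣzᵢKᵢ = 1.260, Σzᵢ/Kᵢ = 1.800 — both > 1, two phases present.
Iterate (Newton) starting at V/F = 0.5:
  V/F = 0.500: g = -0.2903, g' = -0.782 → V/F = 0.129
  V/F = 0.129: g = 0.0501, g' = -1.274 → V/F = 0.168
  V/F = 0.168: g = 0.0028, g' = -1.140 → V/F = 0.171
Converged at V/F = 0.171.

V/F = 0.171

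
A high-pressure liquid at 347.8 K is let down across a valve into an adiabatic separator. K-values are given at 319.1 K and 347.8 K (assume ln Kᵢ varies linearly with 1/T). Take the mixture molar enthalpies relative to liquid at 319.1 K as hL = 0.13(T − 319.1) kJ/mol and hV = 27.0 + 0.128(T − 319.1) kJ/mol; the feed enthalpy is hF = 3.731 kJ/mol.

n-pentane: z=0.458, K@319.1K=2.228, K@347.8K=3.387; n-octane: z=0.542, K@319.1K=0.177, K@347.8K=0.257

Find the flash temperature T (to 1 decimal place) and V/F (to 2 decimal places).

Adiabatic flash: solve Rachford–Rice at each trial T, then check hF = ψ·hV(T) + (1−ψ)·hL(T).
  T = 319.1 K: K = (2.228, 0.177), RR gives ψ = 0.115, H_out = 3.109 kJ/mol
  T = 347.8 K: K = (3.387, 0.257), RR gives ψ = 0.389, H_out = 14.221 kJ/mol
  T = 333.5 K: K = (2.774, 0.215), RR gives ψ = 0.278, H_out = 9.370 kJ/mol
  T = 326.3 K: K = (2.492, 0.196), RR gives ψ = 0.206, H_out = 6.497 kJ/mol
  T = 322.7 K: K = (2.358, 0.186), RR gives ψ = 0.164, H_out = 4.884 kJ/mol
  T = 320.9 K: K = (2.292, 0.182), RR gives ψ = 0.140, H_out = 4.019 kJ/mol
Linear interpolation between T = 319.1 (H_out = 3.109) and T = 320.9 (H_out = 4.019) on hF = 3.731 gives T ≈ 320.3 K, at which ψ = 0.13.

T = 320.3 K, V/F = 0.13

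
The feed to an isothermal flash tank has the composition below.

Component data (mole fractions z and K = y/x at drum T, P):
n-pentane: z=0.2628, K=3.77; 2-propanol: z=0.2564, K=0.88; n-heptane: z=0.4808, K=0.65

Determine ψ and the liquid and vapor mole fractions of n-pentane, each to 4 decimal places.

ψ = 0.6746, x_n-pentane = 0.0916, y_n-pentane = 0.3454

Rachford–Rice: g(ψ) = Σ zᵢ(Kᵢ−1)/(1+ψ(Kᵢ−1)) = 0.
Feasibility: ΣzᵢKᵢ = 1.5289, Σzᵢ/Kᵢ = 1.1008 — both > 1, two phases present.
Iterate (Newton) starting at ψ = 0.5:
  ψ = 0.5000: g = 0.06851, g' = -0.4452 → ψ = 0.6539
  ψ = 0.6539: g = 0.00733, g' = -0.3585 → ψ = 0.6743
  ψ = 0.6743: g = 0.00008, g' = -0.3504 → ψ = 0.6746
Converged at ψ = 0.6746.
Compositions from xᵢ = zᵢ/(1+ψ(Kᵢ−1)), yᵢ = Kᵢxᵢ:
  n-pentane: x = 0.0916, y = 0.3454
  2-propanol: x = 0.2790, y = 0.2455
  n-heptane: x = 0.6294, y = 0.4091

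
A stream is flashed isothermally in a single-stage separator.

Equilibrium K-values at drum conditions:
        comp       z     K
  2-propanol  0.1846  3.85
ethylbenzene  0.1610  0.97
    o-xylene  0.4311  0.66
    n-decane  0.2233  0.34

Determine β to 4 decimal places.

β = 0.2040

Rachford–Rice: g(β) = Σ zᵢ(Kᵢ−1)/(1+β(Kᵢ−1)) = 0.
g(0) = ΣzᵢKᵢ − 1 = 0.2273 and g(1) = 1 − Σzᵢ/Kᵢ = -0.5239, so a root lies in (0, 1).
Newton–Raphson from β = 0.49:
  β = 0.4900: g = -0.17907, g' = -0.5455 → β = 0.1617
  β = 0.1617: g = 0.03519, g' = -0.8804 → β = 0.2017
  β = 0.2017: g = 0.00185, g' = -0.7916 → β = 0.2040
Converged at β = 0.2040.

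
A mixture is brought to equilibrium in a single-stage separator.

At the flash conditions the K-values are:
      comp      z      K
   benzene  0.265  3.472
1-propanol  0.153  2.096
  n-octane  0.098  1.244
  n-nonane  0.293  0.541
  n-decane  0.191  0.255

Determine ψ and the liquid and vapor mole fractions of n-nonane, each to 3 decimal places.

Newton iteration, ψ⁰ = 0.46:
  ψ = 0.460: g = 0.0525, g' = -0.785 → ψ = 0.527
Converged at ψ = 0.527.
Compositions from xᵢ = zᵢ/(1+ψ(Kᵢ−1)), yᵢ = Kᵢxᵢ:
  benzene: x = 0.115, y = 0.399
  1-propanol: x = 0.097, y = 0.203
  n-octane: x = 0.087, y = 0.108
  n-nonane: x = 0.387, y = 0.209
  n-decane: x = 0.315, y = 0.080

ψ = 0.527, x_n-nonane = 0.387, y_n-nonane = 0.209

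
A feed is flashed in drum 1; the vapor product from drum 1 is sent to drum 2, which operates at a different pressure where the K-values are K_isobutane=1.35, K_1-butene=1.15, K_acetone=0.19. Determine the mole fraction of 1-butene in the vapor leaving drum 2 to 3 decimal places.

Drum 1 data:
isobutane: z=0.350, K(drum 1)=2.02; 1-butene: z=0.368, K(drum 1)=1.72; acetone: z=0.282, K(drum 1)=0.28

y_1-butene (drum 2) = 0.462

Drum 1:
Let ψ₁ = V/F and solve Σ zᵢ(Kᵢ−1)/(1+ψ₁(Kᵢ−1)) = 0.
Feasibility: ΣzᵢKᵢ = 1.419, Σzᵢ/Kᵢ = 1.394 — both > 1, two phases present.
Newton iteration, ψ₁⁰ = 0.5:
  ψ₁ = 0.500: g = 0.1140, g' = -0.620 → ψ₁ = 0.684
  ψ₁ = 0.684: g = -0.0122, g' = -0.779 → ψ₁ = 0.668
Converged at ψ₁ = 0.668.
Drum-1 compositions:
  isobutane: x = 0.208, y = 0.420
  1-butene: x = 0.248, y = 0.427
  acetone: x = 0.543, y = 0.152
Drum-2 feed = drum-1 vapor: z₂ = (0.4205, 0.4274, 0.1521).
Drum 2:
Iterate (Newton) starting at ψ₂ = 0.34:
  ψ₂ = 0.340: g = 0.0224, g' = -0.240 → ψ₂ = 0.434
  ψ₂ = 0.434: g = -0.0020, g' = -0.284 → ψ₂ = 0.427
Converged at ψ₂ = 0.427.
  isobutane: x = 0.366, y = 0.494
  1-butene: x = 0.402, y = 0.462
  acetone: x = 0.232, y = 0.044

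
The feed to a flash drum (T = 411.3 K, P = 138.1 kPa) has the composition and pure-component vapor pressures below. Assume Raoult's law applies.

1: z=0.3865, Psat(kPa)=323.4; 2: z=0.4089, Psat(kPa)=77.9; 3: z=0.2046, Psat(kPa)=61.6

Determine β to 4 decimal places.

Raoult's law: Kᵢ = Pᵢˢᵃᵗ/P = Pᵢˢᵃᵗ/138.1.
  K_1 = 323.4/138.1 = 2.341781, K_2 = 77.9/138.1 = 0.564084, K_3 = 61.6/138.1 = 0.446054
Let β = V/F and solve Σ zᵢ(Kᵢ−1)/(1+β(Kᵢ−1)) = 0.
Feasibility: ΣzᵢKᵢ = 1.2270, Σzᵢ/Kᵢ = 1.3486 — both > 1, two phases present.
Newton iteration, β⁰ = 0.54:
  β = 0.5400: g = -0.09412, g' = -0.4947 → β = 0.3497
  β = 0.3497: g = 0.00208, g' = -0.5271 → β = 0.3537
Converged at β = 0.3537.

β = 0.3537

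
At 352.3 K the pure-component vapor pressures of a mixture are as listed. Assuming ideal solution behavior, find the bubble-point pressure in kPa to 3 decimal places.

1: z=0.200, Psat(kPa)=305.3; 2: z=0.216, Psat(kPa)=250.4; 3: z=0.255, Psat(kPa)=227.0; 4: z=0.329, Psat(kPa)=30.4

Pbub = 183.033 kPa

At the bubble point ψ → 0, so ΣzᵢKᵢ = 1 with Kᵢ = Pᵢˢᵃᵗ/P ⇒ P = ΣzᵢPᵢˢᵃᵗ.
P = 0.200·305.3 + 0.216·250.4 + 0.255·227.0 + 0.329·30.4 = 183.033 kPa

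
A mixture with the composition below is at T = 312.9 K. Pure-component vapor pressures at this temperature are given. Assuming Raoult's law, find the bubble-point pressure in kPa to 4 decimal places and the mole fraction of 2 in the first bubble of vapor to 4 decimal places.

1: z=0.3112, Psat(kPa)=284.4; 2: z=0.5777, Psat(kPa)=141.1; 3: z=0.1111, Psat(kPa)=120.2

Pbub = 183.3730 kPa, y_2 = 0.4445

At the bubble point ψ → 0, so ΣzᵢKᵢ = 1 with Kᵢ = Pᵢˢᵃᵗ/P ⇒ P = ΣzᵢPᵢˢᵃᵗ.
P = 0.3112·284.4 + 0.5777·141.1 + 0.1111·120.2 = 183.3730 kPa
yᵢ = zᵢPᵢˢᵃᵗ/P ⇒ y_2 = 0.5777·141.1/183.3730 = 0.4445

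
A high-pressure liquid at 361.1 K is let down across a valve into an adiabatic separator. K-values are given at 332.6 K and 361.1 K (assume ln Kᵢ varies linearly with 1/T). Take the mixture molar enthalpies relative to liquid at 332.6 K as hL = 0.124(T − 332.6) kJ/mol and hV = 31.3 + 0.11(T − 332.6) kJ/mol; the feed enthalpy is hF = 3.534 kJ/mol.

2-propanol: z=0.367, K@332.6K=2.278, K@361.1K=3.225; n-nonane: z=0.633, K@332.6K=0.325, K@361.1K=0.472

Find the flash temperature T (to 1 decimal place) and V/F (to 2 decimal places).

T = 336.0 K, V/F = 0.10

Adiabatic flash: solve Rachford–Rice at each trial T, then check hF = ψ·hV(T) + (1−ψ)·hL(T).
  T = 332.6 K: K = (2.278, 0.325), RR gives ψ = 0.048, H_out = 1.515 kJ/mol
  T = 361.1 K: K = (3.225, 0.472), RR gives ψ = 0.411, H_out = 16.221 kJ/mol
  T = 346.9 K: K = (2.732, 0.395), RR gives ψ = 0.241, H_out = 9.267 kJ/mol
  T = 339.8 K: K = (2.501, 0.359), RR gives ψ = 0.151, H_out = 5.604 kJ/mol
  T = 336.2 K: K = (2.388, 0.342), RR gives ψ = 0.102, H_out = 3.621 kJ/mol
  T = 334.4 K: K = (2.333, 0.333), RR gives ψ = 0.076, H_out = 2.586 kJ/mol
Linear interpolation between T = 334.4 (H_out = 2.586) and T = 336.2 (H_out = 3.621) on hF = 3.534 gives T ≈ 336.0 K, at which ψ = 0.10.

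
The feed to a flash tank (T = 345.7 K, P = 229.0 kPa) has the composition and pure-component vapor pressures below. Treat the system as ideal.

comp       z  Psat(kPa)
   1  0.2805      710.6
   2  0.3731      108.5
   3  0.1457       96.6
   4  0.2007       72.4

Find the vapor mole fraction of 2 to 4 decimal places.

y_2 = 0.1909

Raoult's law: Kᵢ = Pᵢˢᵃᵗ/P = Pᵢˢᵃᵗ/229.0.
  K_1 = 710.6/229.0 = 3.103057, K_2 = 108.5/229.0 = 0.473799, K_3 = 96.6/229.0 = 0.421834, K_4 = 72.4/229.0 = 0.316157
Let ψ = V/F and solve Σ zᵢ(Kᵢ−1)/(1+ψ(Kᵢ−1)) = 0.
Feasibility: ΣzᵢKᵢ = 1.1721, Σzᵢ/Kᵢ = 1.8581 — both > 1, two phases present.
Newton–Raphson from ψ = 0.5:
  ψ = 0.5000: g = -0.30593, g' = -0.7981 → ψ = 0.1167
  ψ = 0.1167: g = 0.02502, g' = -1.0840 → ψ = 0.1398
  ψ = 0.1398: g = 0.00059, g' = -1.0337 → ψ = 0.1403
Converged at ψ = 0.1403.
Compositions from xᵢ = zᵢ/(1+ψ(Kᵢ−1)), yᵢ = Kᵢxᵢ:
  1: x = 0.2166, y = 0.6721
  2: x = 0.4028, y = 0.1909
  3: x = 0.1586, y = 0.0669
  4: x = 0.2220, y = 0.0702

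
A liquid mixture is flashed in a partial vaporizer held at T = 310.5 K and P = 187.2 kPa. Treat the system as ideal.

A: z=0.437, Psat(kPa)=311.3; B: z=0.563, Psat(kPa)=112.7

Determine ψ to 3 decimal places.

Raoult's law: Kᵢ = Pᵢˢᵃᵗ/P = Pᵢˢᵃᵗ/187.2.
  K_A = 311.3/187.2 = 1.66293, K_B = 112.7/187.2 = 0.60203
Binary case is linear: z₁(K₁−1)(1+ψ(K₂−1)) + z₂(K₂−1)(1+ψ(K₁−1)) = 0
⇒ ψ = [z₁(K₁−1)+z₂(K₂−1)] / [−(K₁−1)(K₂−1)] = 0.0656/0.2638 = 0.249

ψ = 0.249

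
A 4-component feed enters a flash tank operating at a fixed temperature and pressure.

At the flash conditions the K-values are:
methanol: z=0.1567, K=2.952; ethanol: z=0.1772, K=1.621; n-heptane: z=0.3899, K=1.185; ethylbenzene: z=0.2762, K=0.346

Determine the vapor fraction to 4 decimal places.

ψ = 0.5769

Material balance + equilibrium reduce to Σ zᵢ(Kᵢ−1)/(1+ψ(Kᵢ−1)) = 0.
Check two-phase: ΣzᵢKᵢ = 1.3074 > 1 and Σzᵢ/Kᵢ = 1.2897 > 1, so g(0) = 0.3074 > 0 and g(1) = -0.2897 < 0.
Iterate (Newton) starting at ψ = 0.36:
  ψ = 0.3600: g = 0.10094, g' = -0.4654 → ψ = 0.5769
Converged at ψ = 0.5769.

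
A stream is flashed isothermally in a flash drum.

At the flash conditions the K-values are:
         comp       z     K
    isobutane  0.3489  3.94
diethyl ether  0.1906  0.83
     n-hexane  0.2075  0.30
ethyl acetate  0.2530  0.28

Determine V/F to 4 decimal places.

V/F = 0.3811

Material balance + equilibrium reduce to Σ zᵢ(Kᵢ−1)/(1+V/F(Kᵢ−1)) = 0.
g(0) = ΣzᵢKᵢ − 1 = 0.6660 and g(1) = 1 − Σzᵢ/Kᵢ = -0.9134, so a root lies in (0, 1).
Iterate (Newton) starting at V/F = 0.52:
  V/F = 0.5200: g = -0.14947, g' = -1.0647 → V/F = 0.3796
  V/F = 0.3796: g = 0.00162, g' = -1.1167 → V/F = 0.3811
Converged at V/F = 0.3811.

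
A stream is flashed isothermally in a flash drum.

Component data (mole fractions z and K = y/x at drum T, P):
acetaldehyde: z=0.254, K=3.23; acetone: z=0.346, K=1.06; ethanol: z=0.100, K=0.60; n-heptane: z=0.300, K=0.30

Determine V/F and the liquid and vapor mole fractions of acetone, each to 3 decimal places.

V/F = 0.370, x_acetone = 0.338, y_acetone = 0.359

Rachford–Rice: g(V/F) = Σ zᵢ(Kᵢ−1)/(1+V/F(Kᵢ−1)) = 0.
Feasibility: ΣzᵢKᵢ = 1.337, Σzᵢ/Kᵢ = 1.572 — both > 1, two phases present.
Newton–Raphson from V/F = 0.4:
  V/F = 0.400: g = -0.0196, g' = -0.660 → V/F = 0.370
Converged at V/F = 0.370.
Compositions from xᵢ = zᵢ/(1+V/F(Kᵢ−1)), yᵢ = Kᵢxᵢ:
  acetaldehyde: x = 0.139, y = 0.449
  acetone: x = 0.338, y = 0.359
  ethanol: x = 0.117, y = 0.070
  n-heptane: x = 0.405, y = 0.122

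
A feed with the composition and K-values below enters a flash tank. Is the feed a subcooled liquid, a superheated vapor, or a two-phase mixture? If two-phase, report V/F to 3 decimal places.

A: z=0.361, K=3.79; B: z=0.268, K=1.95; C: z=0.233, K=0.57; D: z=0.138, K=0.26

ΣzᵢKᵢ = 2.059; Σzᵢ/Kᵢ = 1.172.
Both exceed 1, so a two-phase solution exists.
Let ψ = V/F and solve Σ zᵢ(Kᵢ−1)/(1+ψ(Kᵢ−1)) = 0.
Iterate (Newton) starting at ψ = 0.5:
  ψ = 0.500: g = 0.3034, g' = -0.861 → ψ = 0.852
  ψ = 0.852: g = 0.0042, g' = -0.981 → ψ = 0.857
Converged at ψ = 0.857.

two-phase, V/F = 0.857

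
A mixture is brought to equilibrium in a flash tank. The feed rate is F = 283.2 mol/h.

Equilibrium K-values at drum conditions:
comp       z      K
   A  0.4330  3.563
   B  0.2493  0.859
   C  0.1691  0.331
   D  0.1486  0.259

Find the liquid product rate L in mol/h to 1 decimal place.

Material balance + equilibrium reduce to Σ zᵢ(Kᵢ−1)/(1+V/F(Kᵢ−1)) = 0.
Check two-phase: ΣzᵢKᵢ = 1.8514 > 1 and Σzᵢ/Kᵢ = 1.4964 > 1, so g(0) = 0.8514 > 0 and g(1) = -0.4964 < 0.
Newton–Raphson from V/F = 0.67:
  V/F = 0.6700: g = -0.05410, g' = -0.9617 → V/F = 0.6137
  V/F = 0.6137: g = -0.00107, g' = -0.9279 → V/F = 0.6126
Converged at V/F = 0.6126.
Then V = V/F·F = 0.6126·283.2 = 173.5 mol/h and L = F − V = 109.7 mol/h.

L = 109.7 mol/h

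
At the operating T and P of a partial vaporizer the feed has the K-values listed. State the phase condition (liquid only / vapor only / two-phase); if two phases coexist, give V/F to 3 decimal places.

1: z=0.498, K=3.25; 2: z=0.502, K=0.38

ΣzᵢKᵢ = 1.809; Σzᵢ/Kᵢ = 1.474.
Both exceed 1, so a two-phase solution exists.
Rachford–Rice: g(ψ) = Σ zᵢ(Kᵢ−1)/(1+ψ(Kᵢ−1)) = 0.
Iterate (Newton) starting at ψ = 0.47:
  ψ = 0.470: g = 0.1054, g' = -0.980 → ψ = 0.578
  ψ = 0.578: g = 0.0024, g' = -0.945 → ψ = 0.580
Converged at ψ = 0.580.

two-phase, V/F = 0.580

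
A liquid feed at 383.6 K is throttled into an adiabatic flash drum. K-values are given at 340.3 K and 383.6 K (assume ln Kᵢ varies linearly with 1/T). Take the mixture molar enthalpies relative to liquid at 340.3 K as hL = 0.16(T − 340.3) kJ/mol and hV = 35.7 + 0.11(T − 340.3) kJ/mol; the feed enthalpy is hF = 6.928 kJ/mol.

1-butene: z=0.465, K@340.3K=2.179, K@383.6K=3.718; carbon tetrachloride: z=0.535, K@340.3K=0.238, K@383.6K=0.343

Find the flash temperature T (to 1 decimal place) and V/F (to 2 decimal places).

T = 342.5 K, V/F = 0.18

Adiabatic flash: solve Rachford–Rice at each trial T, then check hF = ψ·hV(T) + (1−ψ)·hL(T).
  T = 340.3 K: K = (2.179, 0.238), RR gives ψ = 0.156, H_out = 5.586 kJ/mol
  T = 383.6 K: K = (3.718, 0.343), RR gives ψ = 0.511, H_out = 24.062 kJ/mol
  T = 362.0 K: K = (2.894, 0.289), RR gives ψ = 0.372, H_out = 16.332 kJ/mol
  T = 351.1 K: K = (2.521, 0.263), RR gives ψ = 0.279, H_out = 11.538 kJ/mol
  T = 345.7 K: K = (2.346, 0.250), RR gives ψ = 0.223, H_out = 8.761 kJ/mol
  T = 343.0 K: K = (2.262, 0.244), RR gives ψ = 0.191, H_out = 7.231 kJ/mol
  T = 341.6 K: K = (2.219, 0.241), RR gives ψ = 0.174, H_out = 6.394 kJ/mol
Linear interpolation between T = 341.6 (H_out = 6.394) and T = 343.0 (H_out = 7.231) on hF = 6.928 gives T ≈ 342.5 K, at which ψ = 0.18.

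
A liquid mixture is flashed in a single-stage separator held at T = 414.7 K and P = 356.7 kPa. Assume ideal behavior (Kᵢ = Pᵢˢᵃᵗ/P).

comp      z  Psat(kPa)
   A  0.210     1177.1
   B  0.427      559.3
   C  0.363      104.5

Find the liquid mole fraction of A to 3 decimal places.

Raoult's law: Kᵢ = Pᵢˢᵃᵗ/P = Pᵢˢᵃᵗ/356.7.
  K_A = 1177.1/356.7 = 3.29997, K_B = 559.3/356.7 = 1.56798, K_C = 104.5/356.7 = 0.29296
Rachford–Rice: g(β) = Σ zᵢ(Kᵢ−1)/(1+β(Kᵢ−1)) = 0.
Check two-phase: ΣzᵢKᵢ = 1.469 > 1 and Σzᵢ/Kᵢ = 1.575 > 1, so g(0) = 0.469 > 0 and g(1) = -0.575 < 0.
Newton–Raphson from β = 0.31:
  β = 0.310: g = 0.1595, g' = -0.776 → β = 0.516
  β = 0.516: g = 0.0047, g' = -0.764 → β = 0.522
Converged at β = 0.522.
Compositions from xᵢ = zᵢ/(1+β(Kᵢ−1)), yᵢ = Kᵢxᵢ:
  A: x = 0.095, y = 0.315
  B: x = 0.329, y = 0.516
  C: x = 0.575, y = 0.168

x_A = 0.095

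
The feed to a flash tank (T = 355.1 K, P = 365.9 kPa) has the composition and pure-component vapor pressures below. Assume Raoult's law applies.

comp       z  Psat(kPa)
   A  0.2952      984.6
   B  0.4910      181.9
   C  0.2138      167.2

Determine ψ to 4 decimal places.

Raoult's law: Kᵢ = Pᵢˢᵃᵗ/P = Pᵢˢᵃᵗ/365.9.
  K_A = 984.6/365.9 = 2.690899, K_B = 181.9/365.9 = 0.497130, K_C = 167.2/365.9 = 0.456955
Material balance + equilibrium reduce to Σ zᵢ(Kᵢ−1)/(1+ψ(Kᵢ−1)) = 0.
g(0) = ΣzᵢKᵢ − 1 = 0.1361 and g(1) = 1 − Σzᵢ/Kᵢ = -0.5653, so a root lies in (0, 1).
Newton–Raphson from ψ = 0.5:
  ψ = 0.5000: g = -0.21874, g' = -0.5882 → ψ = 0.1281
  ψ = 0.1281: g = 0.02157, g' = -0.7849 → ψ = 0.1556
  ψ = 0.1556: g = 0.00049, g' = -0.7504 → ψ = 0.1563
Converged at ψ = 0.1563.

ψ = 0.1563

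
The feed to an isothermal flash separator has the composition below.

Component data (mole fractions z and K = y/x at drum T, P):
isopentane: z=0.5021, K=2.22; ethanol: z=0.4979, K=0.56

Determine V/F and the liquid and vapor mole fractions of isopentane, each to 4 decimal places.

V/F = 0.7330, x_isopentane = 0.2651, y_isopentane = 0.5884

Rachford–Rice: g(V/F) = Σ zᵢ(Kᵢ−1)/(1+V/F(Kᵢ−1)) = 0.
g(0) = ΣzᵢKᵢ − 1 = 0.3935 and g(1) = 1 − Σzᵢ/Kᵢ = -0.1153, so a root lies in (0, 1).
Newton–Raphson from V/F = 0.5:
  V/F = 0.5000: g = 0.09961, g' = -0.4467 → V/F = 0.7230
  V/F = 0.7230: g = 0.00421, g' = -0.4183 → V/F = 0.7330
Converged at V/F = 0.7330.
Compositions from xᵢ = zᵢ/(1+V/F(Kᵢ−1)), yᵢ = Kᵢxᵢ:
  isopentane: x = 0.2651, y = 0.5884
  ethanol: x = 0.7349, y = 0.4116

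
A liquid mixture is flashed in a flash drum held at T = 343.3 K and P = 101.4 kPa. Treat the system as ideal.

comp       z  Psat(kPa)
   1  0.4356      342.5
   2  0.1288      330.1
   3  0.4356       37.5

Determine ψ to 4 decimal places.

Raoult's law: Kᵢ = Pᵢˢᵃᵗ/P = Pᵢˢᵃᵗ/101.4.
  K_1 = 342.5/101.4 = 3.377712, K_2 = 330.1/101.4 = 3.255424, K_3 = 37.5/101.4 = 0.369822
Let ψ = V/F and solve Σ zᵢ(Kᵢ−1)/(1+ψ(Kᵢ−1)) = 0.
g(0) = ΣzᵢKᵢ − 1 = 1.0517 and g(1) = 1 − Σzᵢ/Kᵢ = -0.3464, so a root lies in (0, 1).
Newton iteration, ψ⁰ = 0.42:
  ψ = 0.4200: g = 0.29409, g' = -1.1092 → ψ = 0.6851
  ψ = 0.6851: g = 0.02502, g' = -0.9932 → ψ = 0.7103
  ψ = 0.7103: g = -0.00013, g' = -1.0043 → ψ = 0.7102
Converged at ψ = 0.7102.

ψ = 0.7102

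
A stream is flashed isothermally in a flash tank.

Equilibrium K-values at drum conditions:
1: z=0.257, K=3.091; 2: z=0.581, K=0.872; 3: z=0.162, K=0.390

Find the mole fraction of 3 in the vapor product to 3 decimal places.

Rachford–Rice: g(ψ) = Σ zᵢ(Kᵢ−1)/(1+ψ(Kᵢ−1)) = 0.
g(0) = ΣzᵢKᵢ − 1 = 0.364 and g(1) = 1 − Σzᵢ/Kᵢ = -0.165, so a root lies in (0, 1).
Iterate (Newton) starting at ψ = 0.47:
  ψ = 0.470: g = 0.0534, g' = -0.415 → ψ = 0.599
  ψ = 0.599: g = 0.0025, g' = -0.382 → ψ = 0.605
Converged at ψ = 0.605.
Compositions from xᵢ = zᵢ/(1+ψ(Kᵢ−1)), yᵢ = Kᵢxᵢ:
  1: x = 0.113, y = 0.351
  2: x = 0.630, y = 0.549
  3: x = 0.257, y = 0.100

y_3 = 0.100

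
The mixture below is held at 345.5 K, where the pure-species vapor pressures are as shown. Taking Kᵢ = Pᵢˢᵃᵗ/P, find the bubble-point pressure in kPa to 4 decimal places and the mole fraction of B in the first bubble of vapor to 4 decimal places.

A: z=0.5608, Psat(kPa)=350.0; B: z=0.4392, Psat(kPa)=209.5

At the bubble point ψ → 0, so ΣzᵢKᵢ = 1 with Kᵢ = Pᵢˢᵃᵗ/P ⇒ P = ΣzᵢPᵢˢᵃᵗ.
P = 0.5608·350.0 + 0.4392·209.5 = 288.2924 kPa
yᵢ = zᵢPᵢˢᵃᵗ/P ⇒ y_B = 0.4392·209.5/288.2924 = 0.3192

Pbub = 288.2924 kPa, y_B = 0.3192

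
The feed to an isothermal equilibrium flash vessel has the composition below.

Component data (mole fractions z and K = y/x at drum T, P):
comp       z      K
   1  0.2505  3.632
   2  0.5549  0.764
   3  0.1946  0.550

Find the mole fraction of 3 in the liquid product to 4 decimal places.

Rachford–Rice: g(β) = Σ zᵢ(Kᵢ−1)/(1+β(Kᵢ−1)) = 0.
g(0) = ΣzᵢKᵢ − 1 = 0.4408 and g(1) = 1 − Σzᵢ/Kᵢ = -0.1491, so a root lies in (0, 1).
Newton iteration, β⁰ = 0.35:
  β = 0.3500: g = 0.09649, g' = -0.5624 → β = 0.5216
  β = 0.5216: g = 0.01410, g' = -0.4157 → β = 0.5555
  β = 0.5555: g = 0.00032, g' = -0.3973 → β = 0.5563
Converged at β = 0.5563.
Compositions from xᵢ = zᵢ/(1+β(Kᵢ−1)), yᵢ = Kᵢxᵢ:
  1: x = 0.1017, y = 0.3692
  2: x = 0.6388, y = 0.4880
  3: x = 0.2596, y = 0.1428

x_3 = 0.2596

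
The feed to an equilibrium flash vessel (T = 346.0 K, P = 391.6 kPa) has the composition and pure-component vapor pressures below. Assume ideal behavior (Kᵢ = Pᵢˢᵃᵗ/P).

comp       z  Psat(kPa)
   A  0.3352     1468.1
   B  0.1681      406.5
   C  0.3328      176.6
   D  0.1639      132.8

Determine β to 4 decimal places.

Raoult's law: Kᵢ = Pᵢˢᵃᵗ/P = Pᵢˢᵃᵗ/391.6.
  K_A = 1468.1/391.6 = 3.748979, K_B = 406.5/391.6 = 1.038049, K_C = 176.6/391.6 = 0.450970, K_D = 132.8/391.6 = 0.339122
Newton iteration, β⁰ = 0.5:
  β = 0.5000: g = -0.01929, g' = -0.7998 → β = 0.4759
  β = 0.4759: g = 0.00014, g' = -0.8118 → β = 0.4761
Converged at β = 0.4761.

β = 0.4761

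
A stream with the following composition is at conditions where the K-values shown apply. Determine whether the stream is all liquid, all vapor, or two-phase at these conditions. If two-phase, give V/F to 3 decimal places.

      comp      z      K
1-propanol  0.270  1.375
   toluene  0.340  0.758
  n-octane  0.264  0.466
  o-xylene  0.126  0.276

ΣzᵢKᵢ = 0.787; Σzᵢ/Kᵢ = 1.668.
Since ΣzᵢKᵢ < 1 the mixture is below its bubble point — single liquid phase.

all liquid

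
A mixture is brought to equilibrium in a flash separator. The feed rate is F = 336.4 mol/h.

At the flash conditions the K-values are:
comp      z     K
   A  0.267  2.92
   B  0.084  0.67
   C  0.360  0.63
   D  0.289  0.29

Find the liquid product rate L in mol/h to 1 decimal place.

L = 286.7 mol/h

Newton iteration, ψ⁰ = 0.5:
  ψ = 0.500: g = -0.2532, g' = -0.694 → ψ = 0.135
  ψ = 0.135: g = 0.0110, g' = -0.864 → ψ = 0.148
Converged at ψ = 0.148.
Then V = ψ·F = 0.1478·336.4 = 49.7 mol/h and L = F − V = 286.7 mol/h.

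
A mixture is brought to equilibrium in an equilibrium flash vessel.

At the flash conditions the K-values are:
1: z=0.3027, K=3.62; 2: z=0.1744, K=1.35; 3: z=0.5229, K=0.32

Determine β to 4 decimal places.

β = 0.3515

Rachford–Rice: g(β) = Σ zᵢ(Kᵢ−1)/(1+β(Kᵢ−1)) = 0.
Feasibility: ΣzᵢKᵢ = 1.4985, Σzᵢ/Kᵢ = 1.8469 — both > 1, two phases present.
Newton iteration, β⁰ = 0.56:
  β = 0.5600: g = -0.20176, g' = -0.9869 → β = 0.3556
  β = 0.3556: g = -0.00409, g' = -0.9944 → β = 0.3515
Converged at β = 0.3515.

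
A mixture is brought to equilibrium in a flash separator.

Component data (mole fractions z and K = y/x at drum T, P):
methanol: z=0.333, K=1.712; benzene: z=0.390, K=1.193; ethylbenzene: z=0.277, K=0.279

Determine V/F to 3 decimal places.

V/F = 0.332

Material balance + equilibrium reduce to Σ zᵢ(Kᵢ−1)/(1+V/F(Kᵢ−1)) = 0.
Feasibility: ΣzᵢKᵢ = 1.113, Σzᵢ/Kᵢ = 1.514 — both > 1, two phases present.
Newton–Raphson from V/F = 0.5:
  V/F = 0.500: g = -0.0688, g' = -0.456 → V/F = 0.349
  V/F = 0.349: g = -0.0065, g' = -0.378 → V/F = 0.332
Converged at V/F = 0.332.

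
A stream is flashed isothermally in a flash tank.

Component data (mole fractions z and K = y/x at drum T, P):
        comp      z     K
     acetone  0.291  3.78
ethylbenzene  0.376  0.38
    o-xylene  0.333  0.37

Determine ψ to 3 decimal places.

Let ψ = V/F and solve Σ zᵢ(Kᵢ−1)/(1+ψ(Kᵢ−1)) = 0.
Feasibility: ΣzᵢKᵢ = 1.366, Σzᵢ/Kᵢ = 1.966 — both > 1, two phases present.
Newton–Raphson from ψ = 0.5:
  ψ = 0.500: g = -0.3056, g' = -0.979 → ψ = 0.188
  ψ = 0.188: g = 0.0297, g' = -1.326 → ψ = 0.210
  ψ = 0.210: g = 0.0007, g' = -1.263 → ψ = 0.211
Converged at ψ = 0.211.

ψ = 0.211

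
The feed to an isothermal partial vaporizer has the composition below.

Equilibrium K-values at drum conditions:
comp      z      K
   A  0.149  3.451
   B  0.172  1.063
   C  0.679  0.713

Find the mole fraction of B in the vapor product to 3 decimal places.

Rachford–Rice: g(β) = Σ zᵢ(Kᵢ−1)/(1+β(Kᵢ−1)) = 0.
Feasibility: ΣzᵢKᵢ = 1.181, Σzᵢ/Kᵢ = 1.157 — both > 1, two phases present.
Newton iteration, β⁰ = 0.56:
  β = 0.560: g = -0.0678, g' = -0.239 → β = 0.276
  β = 0.276: g = 0.0167, g' = -0.385 → β = 0.320
  β = 0.320: g = 0.0008, g' = -0.350 → β = 0.322
Converged at β = 0.322.
Compositions from xᵢ = zᵢ/(1+β(Kᵢ−1)), yᵢ = Kᵢxᵢ:
  A: x = 0.083, y = 0.287
  B: x = 0.169, y = 0.179
  C: x = 0.748, y = 0.533

y_B = 0.179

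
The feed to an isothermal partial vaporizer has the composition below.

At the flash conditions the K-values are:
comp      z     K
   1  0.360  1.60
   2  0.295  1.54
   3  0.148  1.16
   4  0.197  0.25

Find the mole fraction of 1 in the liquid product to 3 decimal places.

Iterate (Newton) starting at ψ = 0.47:
  ψ = 0.470: g = 0.0894, g' = -0.401 → ψ = 0.693
  ψ = 0.693: g = -0.0177, g' = -0.593 → ψ = 0.663
  ψ = 0.663: g = -0.0006, g' = -0.554 → ψ = 0.662
Converged at ψ = 0.662.
Compositions from xᵢ = zᵢ/(1+ψ(Kᵢ−1)), yᵢ = Kᵢxᵢ:
  1: x = 0.258, y = 0.412
  2: x = 0.217, y = 0.335
  3: x = 0.134, y = 0.155
  4: x = 0.391, y = 0.098

x_1 = 0.258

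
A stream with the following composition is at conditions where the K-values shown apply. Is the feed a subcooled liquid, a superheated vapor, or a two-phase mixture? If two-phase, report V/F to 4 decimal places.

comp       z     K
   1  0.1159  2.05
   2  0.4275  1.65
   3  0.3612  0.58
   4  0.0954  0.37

ΣzᵢKᵢ = 1.1878; Σzᵢ/Kᵢ = 1.1962.
Both exceed 1, so a two-phase solution exists.
Iterate (Newton) starting at ψ = 0.41:
  ψ = 0.4100: g = 0.04018, g' = -0.3369 → ψ = 0.5293
  ψ = 0.5293: g = -0.00027, g' = -0.3434 → ψ = 0.5285
Converged at ψ = 0.5285.

two-phase, V/F = 0.5285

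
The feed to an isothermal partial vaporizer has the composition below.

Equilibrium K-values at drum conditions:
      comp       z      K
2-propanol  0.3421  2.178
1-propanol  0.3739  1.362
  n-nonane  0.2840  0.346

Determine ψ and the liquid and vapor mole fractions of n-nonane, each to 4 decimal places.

ψ = 0.6763, x_n-nonane = 0.5092, y_n-nonane = 0.1762

Let ψ = V/F and solve Σ zᵢ(Kᵢ−1)/(1+ψ(Kᵢ−1)) = 0.
Feasibility: ΣzᵢKᵢ = 1.3526, Σzᵢ/Kᵢ = 1.2524 — both > 1, two phases present.
Iterate (Newton) starting at ψ = 0.5:
  ψ = 0.5000: g = 0.09224, g' = -0.4913 → ψ = 0.6877
  ψ = 0.6877: g = -0.00656, g' = -0.5775 → ψ = 0.6764
  ψ = 0.6764: g = -0.00005, g' = -0.5693 → ψ = 0.6763
Converged at ψ = 0.6763.
Compositions from xᵢ = zᵢ/(1+ψ(Kᵢ−1)), yᵢ = Kᵢxᵢ:
  2-propanol: x = 0.1904, y = 0.4147
  1-propanol: x = 0.3004, y = 0.4091
  n-nonane: x = 0.5092, y = 0.1762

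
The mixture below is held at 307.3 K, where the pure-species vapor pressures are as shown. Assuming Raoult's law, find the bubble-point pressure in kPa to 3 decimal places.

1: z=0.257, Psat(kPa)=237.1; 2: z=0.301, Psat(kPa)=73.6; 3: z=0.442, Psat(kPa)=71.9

At the bubble point ψ → 0, so ΣzᵢKᵢ = 1 with Kᵢ = Pᵢˢᵃᵗ/P ⇒ P = ΣzᵢPᵢˢᵃᵗ.
P = 0.257·237.1 + 0.301·73.6 + 0.442·71.9 = 114.868 kPa

Pbub = 114.868 kPa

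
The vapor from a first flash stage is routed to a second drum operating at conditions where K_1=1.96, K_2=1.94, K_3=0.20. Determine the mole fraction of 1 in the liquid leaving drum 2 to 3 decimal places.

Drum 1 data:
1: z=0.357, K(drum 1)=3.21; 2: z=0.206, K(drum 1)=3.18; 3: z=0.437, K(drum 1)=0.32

Drum 1:
Let ψ₁ = V/F and solve Σ zᵢ(Kᵢ−1)/(1+ψ₁(Kᵢ−1)) = 0.
g(0) = ΣzᵢKᵢ − 1 = 0.941 and g(1) = 1 − Σzᵢ/Kᵢ = -0.542, so a root lies in (0, 1).
Newton iteration, ψ₁⁰ = 0.68:
  ψ₁ = 0.680: g = -0.0566, g' = -1.136 → ψ₁ = 0.630
  ψ₁ = 0.630: g = -0.0011, g' = -1.097 → ψ₁ = 0.629
Converged at ψ₁ = 0.629.
Drum-1 compositions:
  1: x = 0.149, y = 0.479
  2: x = 0.087, y = 0.276
  3: x = 0.764, y = 0.244
Drum-2 feed = drum-1 vapor: z₂ = (0.4794, 0.2762, 0.2444).
Drum 2:
Material balance + equilibrium reduce to Σ zᵢ(Kᵢ−1)/(1+ψ₂(Kᵢ−1)) = 0.
g(0) = ΣzᵢKᵢ − 1 = 0.524 and g(1) = 1 − Σzᵢ/Kᵢ = -0.609, so a root lies in (0, 1).
Newton iteration, ψ₂⁰ = 0.35:
  ψ₂ = 0.350: g = 0.2682, g' = -0.687 → ψ₂ = 0.740
  ψ₂ = 0.740: g = -0.0573, g' = -1.176 → ψ₂ = 0.691
  ψ₂ = 0.691: g = -0.0037, g' = -1.033 → ψ₂ = 0.688
Converged at ψ₂ = 0.688.
  1: x = 0.289, y = 0.566
  2: x = 0.168, y = 0.325
  3: x = 0.544, y = 0.109

x_1 (drum 2) = 0.289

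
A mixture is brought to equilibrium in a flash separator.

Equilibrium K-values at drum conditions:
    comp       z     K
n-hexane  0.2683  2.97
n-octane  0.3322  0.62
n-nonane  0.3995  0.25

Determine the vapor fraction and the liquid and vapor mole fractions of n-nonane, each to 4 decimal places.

Material balance + equilibrium reduce to Σ zᵢ(Kᵢ−1)/(1+ψ(Kᵢ−1)) = 0.
Feasibility: ΣzᵢKᵢ = 1.1027, Σzᵢ/Kᵢ = 2.2241 — both > 1, two phases present.
Newton–Raphson from ψ = 0.5:
  ψ = 0.5000: g = -0.36897, g' = -0.9127 → ψ = 0.0957
  ψ = 0.0957: g = -0.00910, g' = -1.0496 → ψ = 0.0870
  ψ = 0.0870: g = 0.00008, g' = -1.0672 → ψ = 0.0871
Converged at ψ = 0.0871.
Compositions from xᵢ = zᵢ/(1+ψ(Kᵢ−1)), yᵢ = Kᵢxᵢ:
  n-hexane: x = 0.2290, y = 0.6801
  n-octane: x = 0.3436, y = 0.2130
  n-nonane: x = 0.4274, y = 0.1069

ψ = 0.0871, x_n-nonane = 0.4274, y_n-nonane = 0.1069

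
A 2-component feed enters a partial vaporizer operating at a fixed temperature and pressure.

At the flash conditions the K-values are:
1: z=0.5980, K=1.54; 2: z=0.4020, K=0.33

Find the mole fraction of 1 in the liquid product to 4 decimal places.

x_1 = 0.5537

Let ψ = V/F and solve Σ zᵢ(Kᵢ−1)/(1+ψ(Kᵢ−1)) = 0.
Feasibility: ΣzᵢKᵢ = 1.0536, Σzᵢ/Kᵢ = 1.6065 — both > 1, two phases present.
Binary case is linear: z₁(K₁−1)(1+ψ(K₂−1)) + z₂(K₂−1)(1+ψ(K₁−1)) = 0
⇒ ψ = [z₁(K₁−1)+z₂(K₂−1)] / [−(K₁−1)(K₂−1)] = 0.05358/0.36180 = 0.1481
Compositions from xᵢ = zᵢ/(1+ψ(Kᵢ−1)), yᵢ = Kᵢxᵢ:
  1: x = 0.5537, y = 0.8527
  2: x = 0.4463, y = 0.1473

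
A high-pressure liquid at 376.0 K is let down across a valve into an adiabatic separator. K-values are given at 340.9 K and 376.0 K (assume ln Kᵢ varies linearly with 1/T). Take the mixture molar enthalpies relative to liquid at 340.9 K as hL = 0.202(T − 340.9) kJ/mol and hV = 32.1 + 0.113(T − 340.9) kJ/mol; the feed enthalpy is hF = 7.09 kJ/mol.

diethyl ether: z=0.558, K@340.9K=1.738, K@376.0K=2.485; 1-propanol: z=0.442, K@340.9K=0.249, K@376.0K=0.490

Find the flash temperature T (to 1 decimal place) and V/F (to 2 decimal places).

Adiabatic flash: solve Rachford–Rice at each trial T, then check hF = ψ·hV(T) + (1−ψ)·hL(T).
  T = 340.9 K: K = (1.738, 0.249), RR gives ψ = 0.144, H_out = 4.625 kJ/mol
  T = 376.0 K: K = (2.485, 0.490), RR gives ψ = 0.796, H_out = 30.169 kJ/mol
  T = 358.4 K: K = (2.095, 0.355), RR gives ψ = 0.461, H_out = 17.625 kJ/mol
  T = 349.6 K: K = (1.912, 0.298), RR gives ψ = 0.310, H_out = 11.481 kJ/mol
  T = 345.2 K: K = (1.823, 0.273), RR gives ψ = 0.230, H_out = 8.162 kJ/mol
  T = 343.0 K: K = (1.779, 0.260), RR gives ψ = 0.187, H_out = 6.396 kJ/mol
Linear interpolation between T = 343.0 (H_out = 6.396) and T = 345.2 (H_out = 8.162) on hF = 7.09 gives T ≈ 343.9 K, at which ψ = 0.20.

T = 343.9 K, V/F = 0.20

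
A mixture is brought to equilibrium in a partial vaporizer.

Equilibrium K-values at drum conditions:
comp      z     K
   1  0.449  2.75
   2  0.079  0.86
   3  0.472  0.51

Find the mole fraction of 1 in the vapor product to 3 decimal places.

y_1 = 0.564

Material balance + equilibrium reduce to Σ zᵢ(Kᵢ−1)/(1+V/F(Kᵢ−1)) = 0.
g(0) = ΣzᵢKᵢ − 1 = 0.543 and g(1) = 1 − Σzᵢ/Kᵢ = -0.181, so a root lies in (0, 1).
Newton iteration, V/F⁰ = 0.62:
  V/F = 0.620: g = 0.0325, g' = -0.552 → V/F = 0.679
Converged at V/F = 0.679.
Compositions from xᵢ = zᵢ/(1+V/F(Kᵢ−1)), yᵢ = Kᵢxᵢ:
  1: x = 0.205, y = 0.564
  2: x = 0.087, y = 0.075
  3: x = 0.708, y = 0.361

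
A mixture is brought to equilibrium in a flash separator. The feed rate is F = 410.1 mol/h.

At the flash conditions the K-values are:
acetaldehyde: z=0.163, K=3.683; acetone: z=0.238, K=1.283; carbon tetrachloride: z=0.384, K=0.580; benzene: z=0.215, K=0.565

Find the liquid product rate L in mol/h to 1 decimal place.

Newton iteration, ψ⁰ = 0.68:
  ψ = 0.680: g = -0.1472, g' = -0.375 → ψ = 0.288
  ψ = 0.288: g = 0.0188, g' = -0.531 → ψ = 0.323
  ψ = 0.323: g = 0.0006, g' = -0.498 → ψ = 0.324
Converged at ψ = 0.324.
Then V = ψ·F = 0.3242·410.1 = 133.0 mol/h and L = F − V = 277.1 mol/h.

L = 277.1 mol/h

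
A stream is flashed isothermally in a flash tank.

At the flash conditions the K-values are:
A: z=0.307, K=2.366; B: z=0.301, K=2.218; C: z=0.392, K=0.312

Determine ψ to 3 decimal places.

Material balance + equilibrium reduce to Σ zᵢ(Kᵢ−1)/(1+ψ(Kᵢ−1)) = 0.
g(0) = ΣzᵢKᵢ − 1 = 0.516 and g(1) = 1 − Σzᵢ/Kᵢ = -0.522, so a root lies in (0, 1).
Newton iteration, ψ⁰ = 0.52:
  ψ = 0.520: g = 0.0497, g' = -0.813 → ψ = 0.581
  ψ = 0.581: g = -0.0009, g' = -0.846 → ψ = 0.580
Converged at ψ = 0.580.

ψ = 0.580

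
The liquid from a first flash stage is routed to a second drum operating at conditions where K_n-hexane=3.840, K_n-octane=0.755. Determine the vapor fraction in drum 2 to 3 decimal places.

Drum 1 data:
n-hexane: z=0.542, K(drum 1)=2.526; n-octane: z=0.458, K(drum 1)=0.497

V/F (drum 2) = 0.747

Drum 1:
Newton iteration, ψ₁⁰ = 0.5:
  ψ₁ = 0.500: g = 0.1614, g' = -0.613 → ψ₁ = 0.763
  ψ₁ = 0.763: g = 0.0081, g' = -0.575 → ψ₁ = 0.777
Converged at ψ₁ = 0.777.
Drum-1 compositions:
  n-hexane: x = 0.248, y = 0.626
  n-octane: x = 0.752, y = 0.374
Drum-2 feed = drum-1 liquid: z₂ = (0.2479, 0.7521).
Drum 2:
Rachford–Rice: g(ψ₂) = Σ zᵢ(Kᵢ−1)/(1+ψ₂(Kᵢ−1)) = 0.
Feasibility: ΣzᵢKᵢ = 1.520, Σzᵢ/Kᵢ = 1.061 — both > 1, two phases present.
Binary case is linear: z₁(K₁−1)(1+ψ₂(K₂−1)) + z₂(K₂−1)(1+ψ₂(K₁−1)) = 0
⇒ ψ₂ = [z₁(K₁−1)+z₂(K₂−1)] / [−(K₁−1)(K₂−1)] = 0.5198/0.6958 = 0.747
  n-hexane: x = 0.079, y = 0.305
  n-octane: x = 0.921, y = 0.695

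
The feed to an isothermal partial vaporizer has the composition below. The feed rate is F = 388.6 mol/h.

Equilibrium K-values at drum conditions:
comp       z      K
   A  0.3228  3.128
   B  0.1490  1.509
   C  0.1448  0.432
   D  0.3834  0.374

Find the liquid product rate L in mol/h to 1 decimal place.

Material balance + equilibrium reduce to Σ zᵢ(Kᵢ−1)/(1+ψ(Kᵢ−1)) = 0.
g(0) = ΣzᵢKᵢ − 1 = 0.4405 and g(1) = 1 − Σzᵢ/Kᵢ = -0.5623, so a root lies in (0, 1).
Newton–Raphson from ψ = 0.33:
  ψ = 0.3300: g = 0.06475, g' = -0.8422 → ψ = 0.4069
  ψ = 0.4069: g = 0.00198, g' = -0.7959 → ψ = 0.4094
Converged at ψ = 0.4094.
Then V = ψ·F = 0.4094·388.6 = 159.1 mol/h and L = F − V = 229.5 mol/h.

L = 229.5 mol/h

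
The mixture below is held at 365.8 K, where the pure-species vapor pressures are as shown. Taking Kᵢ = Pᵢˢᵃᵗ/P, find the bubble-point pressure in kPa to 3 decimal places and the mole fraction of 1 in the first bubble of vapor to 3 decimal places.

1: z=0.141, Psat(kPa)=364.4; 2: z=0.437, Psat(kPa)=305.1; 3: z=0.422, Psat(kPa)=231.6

Pbub = 282.444 kPa, y_1 = 0.182

At the bubble point ψ → 0, so ΣzᵢKᵢ = 1 with Kᵢ = Pᵢˢᵃᵗ/P ⇒ P = ΣzᵢPᵢˢᵃᵗ.
P = 0.141·364.4 + 0.437·305.1 + 0.422·231.6 = 282.444 kPa
yᵢ = zᵢPᵢˢᵃᵗ/P ⇒ y_1 = 0.141·364.4/282.444 = 0.182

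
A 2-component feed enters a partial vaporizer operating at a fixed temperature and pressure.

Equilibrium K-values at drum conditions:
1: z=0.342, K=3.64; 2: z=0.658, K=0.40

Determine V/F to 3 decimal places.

V/F = 0.321

Rachford–Rice: g(V/F) = Σ zᵢ(Kᵢ−1)/(1+V/F(Kᵢ−1)) = 0.
Feasibility: ΣzᵢKᵢ = 1.508, Σzᵢ/Kᵢ = 1.739 — both > 1, two phases present.
Iterate (Newton) starting at V/F = 0.5:
  V/F = 0.500: g = -0.1748, g' = -0.926 → V/F = 0.311
  V/F = 0.311: g = 0.0102, g' = -1.076 → V/F = 0.321
Converged at V/F = 0.321.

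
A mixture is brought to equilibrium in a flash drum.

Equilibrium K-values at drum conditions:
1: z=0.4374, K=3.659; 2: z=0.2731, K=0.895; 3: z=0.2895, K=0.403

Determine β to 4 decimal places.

Rachford–Rice: g(β) = Σ zᵢ(Kᵢ−1)/(1+β(Kᵢ−1)) = 0.
Check two-phase: ΣzᵢKᵢ = 1.9615 > 1 and Σzᵢ/Kᵢ = 1.1430 > 1, so g(0) = 0.9615 > 0 and g(1) = -0.1430 < 0.
Iterate (Newton) starting at β = 0.5:
  β = 0.5000: g = 0.22263, g' = -0.7829 → β = 0.7844
  β = 0.7844: g = 0.02064, g' = -0.6933 → β = 0.8141
  β = 0.8141: g = -0.00013, g' = -0.7030 → β = 0.8139
Converged at β = 0.8139.

β = 0.8139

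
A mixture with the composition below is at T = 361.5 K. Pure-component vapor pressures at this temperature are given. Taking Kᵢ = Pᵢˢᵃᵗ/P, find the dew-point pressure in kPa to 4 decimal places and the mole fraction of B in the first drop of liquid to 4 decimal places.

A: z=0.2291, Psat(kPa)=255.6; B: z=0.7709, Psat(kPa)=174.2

At the dew point ψ → 1, so Σzᵢ/Kᵢ = 1 with Kᵢ = Pᵢˢᵃᵗ/P ⇒ 1/P = Σzᵢ/Pᵢˢᵃᵗ.
1/P = 0.2291/255.6 + 0.7709/174.2 = 0.0053217 ⇒ P = 187.9100 kPa
xᵢ = zᵢP/Pᵢˢᵃᵗ ⇒ x_B = 0.7709·187.9100/174.2 = 0.8316

Pdew = 187.9100 kPa, x_B = 0.8316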